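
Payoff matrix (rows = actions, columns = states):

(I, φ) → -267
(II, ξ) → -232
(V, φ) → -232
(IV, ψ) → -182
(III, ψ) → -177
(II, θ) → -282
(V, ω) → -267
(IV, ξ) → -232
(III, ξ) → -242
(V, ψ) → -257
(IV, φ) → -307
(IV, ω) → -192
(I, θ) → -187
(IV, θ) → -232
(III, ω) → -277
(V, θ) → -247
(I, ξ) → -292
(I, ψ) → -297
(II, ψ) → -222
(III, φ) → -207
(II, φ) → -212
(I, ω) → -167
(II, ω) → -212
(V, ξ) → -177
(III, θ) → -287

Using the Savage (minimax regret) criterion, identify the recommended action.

II

Column bests: θ=-187, φ=-207, ψ=-177, ω=-167, ξ=-177.
I regrets: 0, 60, 120, 0, 115 → max 120
II regrets: 95, 5, 45, 45, 55 → max 95
III regrets: 100, 0, 0, 110, 65 → max 110
IV regrets: 45, 100, 5, 25, 55 → max 100
V regrets: 60, 25, 80, 100, 0 → max 100
Smallest max regret = 95 → II.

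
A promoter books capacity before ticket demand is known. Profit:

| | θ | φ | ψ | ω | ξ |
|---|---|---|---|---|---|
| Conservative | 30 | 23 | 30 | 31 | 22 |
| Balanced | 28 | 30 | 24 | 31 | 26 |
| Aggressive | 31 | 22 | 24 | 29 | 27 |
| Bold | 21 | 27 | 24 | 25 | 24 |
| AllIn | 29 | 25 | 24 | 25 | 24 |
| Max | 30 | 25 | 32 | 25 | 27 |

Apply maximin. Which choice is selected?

Row minima: Conservative=22, Balanced=24, Aggressive=22, Bold=21, AllIn=24, Max=25
Best worst-case = 25 → Max.

Max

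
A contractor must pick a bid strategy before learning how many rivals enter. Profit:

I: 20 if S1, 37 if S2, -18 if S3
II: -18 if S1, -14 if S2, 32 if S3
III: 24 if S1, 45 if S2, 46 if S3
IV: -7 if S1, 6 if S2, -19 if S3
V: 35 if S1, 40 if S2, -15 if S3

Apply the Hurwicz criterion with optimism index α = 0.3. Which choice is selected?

III

I: 0.3·37 + 0.7·(-18) = -1.5
II: 0.3·32 + 0.7·(-18) = -3
III: 0.3·46 + 0.7·24 = 30.6
IV: 0.3·6 + 0.7·(-19) = -11.5
V: 0.3·40 + 0.7·(-15) = 1.5
Highest Hurwicz score = 30.6 → III.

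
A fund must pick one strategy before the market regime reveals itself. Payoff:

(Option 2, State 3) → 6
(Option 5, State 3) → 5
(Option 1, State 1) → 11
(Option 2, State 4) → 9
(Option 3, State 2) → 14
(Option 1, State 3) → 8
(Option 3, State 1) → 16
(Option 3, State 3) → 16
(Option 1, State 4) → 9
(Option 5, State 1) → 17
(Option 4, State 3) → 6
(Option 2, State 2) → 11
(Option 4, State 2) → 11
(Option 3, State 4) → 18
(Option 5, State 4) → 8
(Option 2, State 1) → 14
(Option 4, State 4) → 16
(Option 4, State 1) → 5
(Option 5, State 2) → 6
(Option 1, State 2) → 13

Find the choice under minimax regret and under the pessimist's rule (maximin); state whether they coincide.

Column bests: State 1=17, State 2=14, State 3=16, State 4=18.
Option 1 regrets: 6, 1, 8, 9 → max 9
Option 2 regrets: 3, 3, 10, 9 → max 10
Option 3 regrets: 1, 0, 0, 0 → max 1
Option 4 regrets: 12, 3, 10, 2 → max 12
Option 5 regrets: 0, 8, 11, 10 → max 11
Smallest max regret = 1 → Option 3.
Row minima: Option 1=8, Option 2=6, Option 3=14, Option 4=5, Option 5=5
Best worst-case = 14 → Option 3.

minimax regret → Option 3; maximin → Option 3 (agree)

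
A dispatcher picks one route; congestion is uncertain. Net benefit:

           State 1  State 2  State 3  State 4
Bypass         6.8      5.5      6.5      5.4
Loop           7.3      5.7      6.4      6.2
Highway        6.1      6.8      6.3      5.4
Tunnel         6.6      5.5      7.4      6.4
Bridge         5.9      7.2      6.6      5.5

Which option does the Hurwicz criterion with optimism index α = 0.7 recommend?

Tunnel

Bypass: 0.7·6.8 + 0.3·5.4 = 6.38
Loop: 0.7·7.3 + 0.3·5.7 = 6.82
Highway: 0.7·6.8 + 0.3·5.4 = 6.38
Tunnel: 0.7·7.4 + 0.3·5.5 = 6.83
Bridge: 0.7·7.2 + 0.3·5.5 = 6.69
Highest Hurwicz score = 6.83 → Tunnel.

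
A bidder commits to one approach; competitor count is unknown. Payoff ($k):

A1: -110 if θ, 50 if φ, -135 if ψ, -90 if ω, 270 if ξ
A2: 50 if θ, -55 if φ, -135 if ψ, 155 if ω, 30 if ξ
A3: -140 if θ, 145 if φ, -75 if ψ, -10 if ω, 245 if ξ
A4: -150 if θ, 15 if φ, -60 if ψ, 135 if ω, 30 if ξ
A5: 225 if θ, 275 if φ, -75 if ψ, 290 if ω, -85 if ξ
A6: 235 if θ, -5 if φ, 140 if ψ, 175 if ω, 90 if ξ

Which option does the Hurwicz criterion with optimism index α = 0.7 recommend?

A5

A1: 0.7·270 + 0.3·(-135) = 148.5
A2: 0.7·155 + 0.3·(-135) = 68
A3: 0.7·245 + 0.3·(-140) = 129.5
A4: 0.7·135 + 0.3·(-150) = 49.5
A5: 0.7·290 + 0.3·(-85) = 177.5
A6: 0.7·235 + 0.3·(-5) = 163
Highest Hurwicz score = 177.5 → A5.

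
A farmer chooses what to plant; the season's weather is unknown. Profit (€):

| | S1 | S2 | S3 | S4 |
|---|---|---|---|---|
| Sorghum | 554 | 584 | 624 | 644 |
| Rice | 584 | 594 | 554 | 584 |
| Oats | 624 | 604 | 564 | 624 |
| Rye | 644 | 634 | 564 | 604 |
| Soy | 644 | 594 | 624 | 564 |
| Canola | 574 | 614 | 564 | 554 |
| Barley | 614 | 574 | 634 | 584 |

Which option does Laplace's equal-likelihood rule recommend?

Rye

Row averages: Sorghum=601.5, Rice=579, Oats=604, Rye=611.5, Soy=606.5, Canola=576.5, Barley=601.5
Highest average = 611.5 → Rye.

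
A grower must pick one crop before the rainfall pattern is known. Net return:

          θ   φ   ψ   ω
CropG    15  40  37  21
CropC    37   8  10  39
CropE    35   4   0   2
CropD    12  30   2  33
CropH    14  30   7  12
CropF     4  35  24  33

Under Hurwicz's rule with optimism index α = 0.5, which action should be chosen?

CropG

CropG: 0.5·40 + 0.5·15 = 27.5
CropC: 0.5·39 + 0.5·8 = 23.5
CropE: 0.5·35 + 0.5·0 = 17.5
CropD: 0.5·33 + 0.5·2 = 17.5
CropH: 0.5·30 + 0.5·7 = 18.5
CropF: 0.5·35 + 0.5·4 = 19.5
Highest Hurwicz score = 27.5 → CropG.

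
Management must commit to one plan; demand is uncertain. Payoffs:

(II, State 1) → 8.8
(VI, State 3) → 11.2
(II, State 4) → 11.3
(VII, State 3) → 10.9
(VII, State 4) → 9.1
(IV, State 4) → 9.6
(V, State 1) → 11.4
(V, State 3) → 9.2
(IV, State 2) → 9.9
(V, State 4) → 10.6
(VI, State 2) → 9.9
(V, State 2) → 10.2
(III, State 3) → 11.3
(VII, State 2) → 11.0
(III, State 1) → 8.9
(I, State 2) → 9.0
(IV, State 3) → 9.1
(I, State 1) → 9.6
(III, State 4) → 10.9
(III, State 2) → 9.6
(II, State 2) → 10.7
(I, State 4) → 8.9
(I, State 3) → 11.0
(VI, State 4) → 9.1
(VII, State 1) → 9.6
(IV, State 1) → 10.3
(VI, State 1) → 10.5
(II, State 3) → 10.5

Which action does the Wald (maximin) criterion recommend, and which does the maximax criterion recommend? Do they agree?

maximin → V; maximax → V (agree)

Row minima: I=8.9, II=8.8, III=8.9, IV=9.1, V=9.2, VI=9.1, VII=9.1
Best worst-case = 9.2 → V.
Row maxima: I=11.0, II=11.3, III=11.3, IV=10.3, V=11.4, VI=11.2, VII=11.0
Best best-case = 11.4 → V.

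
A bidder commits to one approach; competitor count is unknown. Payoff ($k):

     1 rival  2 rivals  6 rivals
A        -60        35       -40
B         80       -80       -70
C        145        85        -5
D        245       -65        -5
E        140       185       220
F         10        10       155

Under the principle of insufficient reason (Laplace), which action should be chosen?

Row averages: A=-65/3, B=-70/3, C=75, D=175/3, E=545/3, F=175/3
Highest average = 545/3 → E.

E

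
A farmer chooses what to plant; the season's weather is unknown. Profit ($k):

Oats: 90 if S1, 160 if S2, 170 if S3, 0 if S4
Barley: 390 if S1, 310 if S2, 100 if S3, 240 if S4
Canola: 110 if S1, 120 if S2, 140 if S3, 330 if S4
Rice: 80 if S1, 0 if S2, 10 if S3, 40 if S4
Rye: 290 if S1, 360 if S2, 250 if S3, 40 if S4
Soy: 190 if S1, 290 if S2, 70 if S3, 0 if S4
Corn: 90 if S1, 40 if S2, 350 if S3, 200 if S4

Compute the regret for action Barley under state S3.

250

Best payoff under S3 is 350.
Regret = 350 − 100 = 250.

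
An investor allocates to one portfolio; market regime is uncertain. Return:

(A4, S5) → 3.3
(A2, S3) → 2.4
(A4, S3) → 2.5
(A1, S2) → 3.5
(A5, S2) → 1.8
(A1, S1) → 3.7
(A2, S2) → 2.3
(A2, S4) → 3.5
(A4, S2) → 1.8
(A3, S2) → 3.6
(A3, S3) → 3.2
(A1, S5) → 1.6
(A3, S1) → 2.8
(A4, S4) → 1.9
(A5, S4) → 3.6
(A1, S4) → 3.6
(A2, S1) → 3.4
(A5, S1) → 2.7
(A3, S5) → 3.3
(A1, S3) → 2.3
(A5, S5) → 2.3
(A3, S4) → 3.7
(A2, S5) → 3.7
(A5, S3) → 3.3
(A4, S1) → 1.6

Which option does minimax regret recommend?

A3

Column bests: S1=3.7, S2=3.6, S3=3.3, S4=3.7, S5=3.7.
A1 regrets: 0.0, 0.1, 1.0, 0.1, 2.1 → max 2.1
A2 regrets: 0.3, 1.3, 0.9, 0.2, 0.0 → max 1.3
A3 regrets: 0.9, 0.0, 0.1, 0.0, 0.4 → max 0.9
A4 regrets: 2.1, 1.8, 0.8, 1.8, 0.4 → max 2.1
A5 regrets: 1.0, 1.8, 0.0, 0.1, 1.4 → max 1.8
Smallest max regret = 0.9 → A3.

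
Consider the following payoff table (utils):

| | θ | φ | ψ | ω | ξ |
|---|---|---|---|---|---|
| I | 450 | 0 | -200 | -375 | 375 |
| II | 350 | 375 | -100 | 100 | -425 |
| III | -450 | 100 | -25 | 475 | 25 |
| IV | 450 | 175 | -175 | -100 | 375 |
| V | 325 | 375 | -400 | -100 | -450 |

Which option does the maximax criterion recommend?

Row maxima: I=450, II=375, III=475, IV=450, V=375
Best best-case = 475 → III.

III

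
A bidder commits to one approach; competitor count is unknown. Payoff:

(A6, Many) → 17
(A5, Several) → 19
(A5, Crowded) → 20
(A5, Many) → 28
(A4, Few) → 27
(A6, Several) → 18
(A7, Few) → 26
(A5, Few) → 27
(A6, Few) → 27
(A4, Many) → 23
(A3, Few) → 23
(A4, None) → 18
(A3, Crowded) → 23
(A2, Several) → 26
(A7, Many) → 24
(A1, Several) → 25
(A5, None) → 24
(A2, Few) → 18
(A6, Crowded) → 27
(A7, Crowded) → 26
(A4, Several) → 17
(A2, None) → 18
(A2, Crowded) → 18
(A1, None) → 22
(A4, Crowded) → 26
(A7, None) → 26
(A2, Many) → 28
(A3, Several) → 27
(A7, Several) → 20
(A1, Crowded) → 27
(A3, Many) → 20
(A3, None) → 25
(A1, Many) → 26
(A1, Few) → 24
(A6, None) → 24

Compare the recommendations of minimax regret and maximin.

minimax regret → A1; maximin → A1 (agree)

Column bests: None=26, Few=27, Several=27, Many=28, Crowded=27.
A1 regrets: 4, 3, 2, 2, 0 → max 4
A2 regrets: 8, 9, 1, 0, 9 → max 9
A3 regrets: 1, 4, 0, 8, 4 → max 8
A4 regrets: 8, 0, 10, 5, 1 → max 10
A5 regrets: 2, 0, 8, 0, 7 → max 8
A6 regrets: 2, 0, 9, 11, 0 → max 11
A7 regrets: 0, 1, 7, 4, 1 → max 7
Smallest max regret = 4 → A1.
Row minima: A1=22, A2=18, A3=20, A4=17, A5=19, A6=17, A7=20
Best worst-case = 22 → A1.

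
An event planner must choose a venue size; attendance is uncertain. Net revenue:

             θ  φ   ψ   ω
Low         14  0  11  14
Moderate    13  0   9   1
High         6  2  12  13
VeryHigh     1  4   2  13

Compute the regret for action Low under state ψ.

Best payoff under ψ is 12.
Regret = 12 − 11 = 1.

1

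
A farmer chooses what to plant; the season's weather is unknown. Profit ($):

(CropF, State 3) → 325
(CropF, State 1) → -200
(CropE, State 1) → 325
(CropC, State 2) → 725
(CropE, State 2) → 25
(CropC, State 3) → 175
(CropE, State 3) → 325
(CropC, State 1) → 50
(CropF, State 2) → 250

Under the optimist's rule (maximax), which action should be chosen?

Row maxima: CropF=325, CropC=725, CropE=325
Best best-case = 725 → CropC.

CropC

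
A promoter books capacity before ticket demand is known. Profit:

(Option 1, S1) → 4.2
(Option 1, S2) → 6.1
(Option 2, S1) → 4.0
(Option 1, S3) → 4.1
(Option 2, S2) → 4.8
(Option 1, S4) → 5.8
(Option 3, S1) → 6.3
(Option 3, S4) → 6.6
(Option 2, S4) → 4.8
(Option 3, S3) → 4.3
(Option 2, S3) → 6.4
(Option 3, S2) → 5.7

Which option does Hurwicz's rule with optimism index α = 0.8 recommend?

Option 1: 0.8·6.1 + 0.2·4.1 = 5.7
Option 2: 0.8·6.4 + 0.2·4.0 = 5.92
Option 3: 0.8·6.6 + 0.2·4.3 = 6.14
Highest Hurwicz score = 6.14 → Option 3.

Option 3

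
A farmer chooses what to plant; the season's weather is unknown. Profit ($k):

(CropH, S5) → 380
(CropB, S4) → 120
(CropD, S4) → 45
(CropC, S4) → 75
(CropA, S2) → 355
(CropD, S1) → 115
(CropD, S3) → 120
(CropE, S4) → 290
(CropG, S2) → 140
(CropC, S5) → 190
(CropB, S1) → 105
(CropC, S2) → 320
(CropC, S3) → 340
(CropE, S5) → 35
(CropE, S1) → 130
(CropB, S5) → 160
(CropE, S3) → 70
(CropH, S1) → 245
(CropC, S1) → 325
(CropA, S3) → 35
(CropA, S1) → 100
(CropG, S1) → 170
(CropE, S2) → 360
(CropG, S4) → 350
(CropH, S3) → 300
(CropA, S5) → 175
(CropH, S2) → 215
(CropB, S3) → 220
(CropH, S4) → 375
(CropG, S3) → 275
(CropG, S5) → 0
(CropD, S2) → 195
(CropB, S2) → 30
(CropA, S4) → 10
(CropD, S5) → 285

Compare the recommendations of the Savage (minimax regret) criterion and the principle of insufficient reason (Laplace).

minimax regret → CropH; laplace → CropH (agree)

Column bests: S1=325, S2=360, S3=340, S4=375, S5=380.
CropH regrets: 80, 145, 40, 0, 0 → max 145
CropA regrets: 225, 5, 305, 365, 205 → max 365
CropG regrets: 155, 220, 65, 25, 380 → max 380
CropB regrets: 220, 330, 120, 255, 220 → max 330
CropC regrets: 0, 40, 0, 300, 190 → max 300
CropD regrets: 210, 165, 220, 330, 95 → max 330
CropE regrets: 195, 0, 270, 85, 345 → max 345
Smallest max regret = 145 → CropH.
Row averages: CropH=303, CropA=135, CropG=187, CropB=127, CropC=250, CropD=152, CropE=177
Highest average = 303 → CropH.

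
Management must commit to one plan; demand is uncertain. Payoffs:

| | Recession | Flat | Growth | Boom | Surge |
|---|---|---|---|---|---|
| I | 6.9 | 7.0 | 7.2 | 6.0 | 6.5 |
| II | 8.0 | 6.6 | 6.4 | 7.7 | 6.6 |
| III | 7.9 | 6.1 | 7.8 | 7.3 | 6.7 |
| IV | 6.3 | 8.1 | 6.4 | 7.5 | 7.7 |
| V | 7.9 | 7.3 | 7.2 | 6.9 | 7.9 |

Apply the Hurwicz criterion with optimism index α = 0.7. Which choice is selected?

V

I: 0.7·7.2 + 0.3·6.0 = 6.84
II: 0.7·8.0 + 0.3·6.4 = 7.52
III: 0.7·7.9 + 0.3·6.1 = 7.36
IV: 0.7·8.1 + 0.3·6.3 = 7.56
V: 0.7·7.9 + 0.3·6.9 = 7.6
Highest Hurwicz score = 7.6 → V.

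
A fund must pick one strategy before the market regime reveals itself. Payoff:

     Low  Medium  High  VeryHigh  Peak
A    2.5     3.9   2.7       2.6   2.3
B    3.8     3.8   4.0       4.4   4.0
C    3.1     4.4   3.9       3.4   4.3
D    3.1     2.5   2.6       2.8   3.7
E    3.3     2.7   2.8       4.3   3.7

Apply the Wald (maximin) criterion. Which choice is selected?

B

Row minima: A=2.3, B=3.8, C=3.1, D=2.5, E=2.7
Best worst-case = 3.8 → B.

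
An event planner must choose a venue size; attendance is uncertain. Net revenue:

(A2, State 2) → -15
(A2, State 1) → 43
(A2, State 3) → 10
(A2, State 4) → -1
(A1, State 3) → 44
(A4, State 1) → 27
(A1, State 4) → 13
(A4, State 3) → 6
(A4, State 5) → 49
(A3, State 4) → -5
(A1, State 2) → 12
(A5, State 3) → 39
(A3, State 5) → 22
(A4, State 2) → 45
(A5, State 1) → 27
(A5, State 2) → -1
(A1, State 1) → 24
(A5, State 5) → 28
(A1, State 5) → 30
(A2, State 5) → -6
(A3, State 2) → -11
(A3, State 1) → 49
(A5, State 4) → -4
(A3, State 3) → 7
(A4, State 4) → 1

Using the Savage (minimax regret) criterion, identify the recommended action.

Column bests: State 1=49, State 2=45, State 3=44, State 4=13, State 5=49.
A1 regrets: 25, 33, 0, 0, 19 → max 33
A2 regrets: 6, 60, 34, 14, 55 → max 60
A3 regrets: 0, 56, 37, 18, 27 → max 56
A4 regrets: 22, 0, 38, 12, 0 → max 38
A5 regrets: 22, 46, 5, 17, 21 → max 46
Smallest max regret = 33 → A1.

A1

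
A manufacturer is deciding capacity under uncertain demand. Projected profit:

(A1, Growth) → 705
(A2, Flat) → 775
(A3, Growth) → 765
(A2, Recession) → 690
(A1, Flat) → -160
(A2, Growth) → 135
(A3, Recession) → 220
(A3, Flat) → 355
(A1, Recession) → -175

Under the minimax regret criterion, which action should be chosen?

Column bests: Recession=690, Flat=775, Growth=765.
A1 regrets: 865, 935, 60 → max 935
A2 regrets: 0, 0, 630 → max 630
A3 regrets: 470, 420, 0 → max 470
Smallest max regret = 470 → A3.

A3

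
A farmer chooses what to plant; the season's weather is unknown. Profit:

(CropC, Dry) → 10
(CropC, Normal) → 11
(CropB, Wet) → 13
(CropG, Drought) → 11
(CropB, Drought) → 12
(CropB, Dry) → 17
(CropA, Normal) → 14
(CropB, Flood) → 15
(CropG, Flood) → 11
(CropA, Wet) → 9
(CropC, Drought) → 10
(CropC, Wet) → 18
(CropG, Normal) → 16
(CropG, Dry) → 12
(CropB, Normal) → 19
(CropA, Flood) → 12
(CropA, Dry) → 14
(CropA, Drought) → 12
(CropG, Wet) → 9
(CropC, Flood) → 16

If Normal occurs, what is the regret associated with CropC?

8

Best payoff under Normal is 19.
Regret = 19 − 11 = 8.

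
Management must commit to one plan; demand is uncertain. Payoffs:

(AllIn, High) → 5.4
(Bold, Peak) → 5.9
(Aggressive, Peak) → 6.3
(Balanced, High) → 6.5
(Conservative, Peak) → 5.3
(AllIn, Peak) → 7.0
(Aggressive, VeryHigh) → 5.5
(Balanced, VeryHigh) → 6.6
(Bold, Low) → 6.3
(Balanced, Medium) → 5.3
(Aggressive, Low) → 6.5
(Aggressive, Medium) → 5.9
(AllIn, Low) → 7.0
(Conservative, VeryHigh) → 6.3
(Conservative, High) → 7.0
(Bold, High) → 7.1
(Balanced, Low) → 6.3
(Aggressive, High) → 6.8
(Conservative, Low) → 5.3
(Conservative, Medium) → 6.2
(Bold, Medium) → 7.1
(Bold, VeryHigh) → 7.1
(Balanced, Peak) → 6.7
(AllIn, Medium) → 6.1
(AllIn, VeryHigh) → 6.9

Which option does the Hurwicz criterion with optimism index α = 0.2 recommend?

Conservative: 0.2·7.0 + 0.8·5.3 = 5.64
Balanced: 0.2·6.7 + 0.8·5.3 = 5.58
Aggressive: 0.2·6.8 + 0.8·5.5 = 5.76
Bold: 0.2·7.1 + 0.8·5.9 = 6.14
AllIn: 0.2·7.0 + 0.8·5.4 = 5.72
Highest Hurwicz score = 6.14 → Bold.

Bold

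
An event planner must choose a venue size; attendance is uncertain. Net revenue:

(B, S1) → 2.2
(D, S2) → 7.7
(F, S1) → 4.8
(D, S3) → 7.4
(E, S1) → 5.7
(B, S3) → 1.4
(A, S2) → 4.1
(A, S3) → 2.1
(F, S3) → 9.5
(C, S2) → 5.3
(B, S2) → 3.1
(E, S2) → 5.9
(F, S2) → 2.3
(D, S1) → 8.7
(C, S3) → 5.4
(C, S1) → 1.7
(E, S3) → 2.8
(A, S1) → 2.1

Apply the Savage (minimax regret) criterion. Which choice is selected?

D

Column bests: S1=8.7, S2=7.7, S3=9.5.
A regrets: 6.6, 3.6, 7.4 → max 7.4
B regrets: 6.5, 4.6, 8.1 → max 8.1
C regrets: 7.0, 2.4, 4.1 → max 7.0
D regrets: 0.0, 0.0, 2.1 → max 2.1
E regrets: 3.0, 1.8, 6.7 → max 6.7
F regrets: 3.9, 5.4, 0.0 → max 5.4
Smallest max regret = 2.1 → D.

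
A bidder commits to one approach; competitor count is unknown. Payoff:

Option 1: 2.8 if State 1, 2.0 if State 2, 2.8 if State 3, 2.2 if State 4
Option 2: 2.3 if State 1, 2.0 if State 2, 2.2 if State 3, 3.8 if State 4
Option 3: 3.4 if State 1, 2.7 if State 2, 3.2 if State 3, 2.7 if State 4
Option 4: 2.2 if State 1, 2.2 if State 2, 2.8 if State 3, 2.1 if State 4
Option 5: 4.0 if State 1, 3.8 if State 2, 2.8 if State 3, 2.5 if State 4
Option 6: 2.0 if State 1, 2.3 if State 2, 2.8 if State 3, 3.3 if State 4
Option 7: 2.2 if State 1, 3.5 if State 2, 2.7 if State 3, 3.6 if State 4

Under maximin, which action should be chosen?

Option 3

Row minima: Option 1=2.0, Option 2=2.0, Option 3=2.7, Option 4=2.1, Option 5=2.5, Option 6=2.0, Option 7=2.2
Best worst-case = 2.7 → Option 3.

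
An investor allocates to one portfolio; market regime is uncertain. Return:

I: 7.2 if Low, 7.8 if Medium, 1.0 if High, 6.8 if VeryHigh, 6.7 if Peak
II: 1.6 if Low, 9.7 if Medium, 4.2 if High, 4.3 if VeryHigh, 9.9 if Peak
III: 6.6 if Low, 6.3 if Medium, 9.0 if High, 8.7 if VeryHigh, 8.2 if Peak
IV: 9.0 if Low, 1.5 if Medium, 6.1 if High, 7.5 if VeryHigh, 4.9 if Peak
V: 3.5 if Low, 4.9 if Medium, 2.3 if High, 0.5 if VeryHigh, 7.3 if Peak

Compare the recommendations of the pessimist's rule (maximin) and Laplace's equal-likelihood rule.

maximin → III; laplace → III (agree)

Row minima: I=1.0, II=1.6, III=6.3, IV=1.5, V=0.5
Best worst-case = 6.3 → III.
Row averages: I=5.9, II=5.94, III=7.76, IV=5.8, V=3.7
Highest average = 7.76 → III.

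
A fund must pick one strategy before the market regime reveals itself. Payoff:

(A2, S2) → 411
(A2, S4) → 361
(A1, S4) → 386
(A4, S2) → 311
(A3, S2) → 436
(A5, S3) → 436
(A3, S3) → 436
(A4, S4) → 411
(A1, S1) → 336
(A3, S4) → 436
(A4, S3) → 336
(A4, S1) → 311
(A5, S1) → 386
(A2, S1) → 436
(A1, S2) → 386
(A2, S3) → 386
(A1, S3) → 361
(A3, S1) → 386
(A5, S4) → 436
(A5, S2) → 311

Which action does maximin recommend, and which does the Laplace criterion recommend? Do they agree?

Row minima: A1=336, A2=361, A3=386, A4=311, A5=311
Best worst-case = 386 → A3.
Row averages: A1=367.25, A2=398.5, A3=423.5, A4=342.25, A5=392.25
Highest average = 423.5 → A3.

maximin → A3; laplace → A3 (agree)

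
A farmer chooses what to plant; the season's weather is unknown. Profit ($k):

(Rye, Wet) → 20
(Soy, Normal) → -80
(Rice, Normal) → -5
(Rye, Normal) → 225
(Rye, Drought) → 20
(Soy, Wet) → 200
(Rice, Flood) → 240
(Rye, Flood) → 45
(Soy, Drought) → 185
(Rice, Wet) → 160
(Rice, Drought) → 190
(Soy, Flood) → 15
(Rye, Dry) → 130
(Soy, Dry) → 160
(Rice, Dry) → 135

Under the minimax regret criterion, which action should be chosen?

Column bests: Drought=190, Dry=160, Normal=225, Wet=200, Flood=240.
Rice regrets: 0, 25, 230, 40, 0 → max 230
Rye regrets: 170, 30, 0, 180, 195 → max 195
Soy regrets: 5, 0, 305, 0, 225 → max 305
Smallest max regret = 195 → Rye.

Rye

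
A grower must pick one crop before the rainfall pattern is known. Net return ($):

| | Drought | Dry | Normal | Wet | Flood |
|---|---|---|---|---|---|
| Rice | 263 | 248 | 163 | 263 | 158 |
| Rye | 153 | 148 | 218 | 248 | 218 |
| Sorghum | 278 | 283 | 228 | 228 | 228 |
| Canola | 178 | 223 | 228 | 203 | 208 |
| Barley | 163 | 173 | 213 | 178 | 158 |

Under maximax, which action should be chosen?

Sorghum

Row maxima: Rice=263, Rye=248, Sorghum=283, Canola=228, Barley=213
Best best-case = 283 → Sorghum.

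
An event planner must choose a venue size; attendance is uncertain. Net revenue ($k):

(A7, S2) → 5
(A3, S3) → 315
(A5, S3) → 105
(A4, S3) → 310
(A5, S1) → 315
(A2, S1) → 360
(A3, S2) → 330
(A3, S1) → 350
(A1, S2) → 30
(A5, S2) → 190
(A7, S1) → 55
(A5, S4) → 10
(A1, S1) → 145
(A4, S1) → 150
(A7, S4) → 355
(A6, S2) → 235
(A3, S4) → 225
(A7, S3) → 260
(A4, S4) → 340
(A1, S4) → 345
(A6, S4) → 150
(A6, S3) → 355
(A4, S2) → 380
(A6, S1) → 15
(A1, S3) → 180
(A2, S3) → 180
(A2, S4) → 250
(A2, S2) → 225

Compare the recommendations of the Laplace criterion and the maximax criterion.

Row averages: A1=175, A2=253.75, A3=305, A4=295, A5=155, A6=188.75, A7=168.75
Highest average = 305 → A3.
Row maxima: A1=345, A2=360, A3=350, A4=380, A5=315, A6=355, A7=355
Best best-case = 380 → A4.

laplace → A3; maximax → A4 (disagree)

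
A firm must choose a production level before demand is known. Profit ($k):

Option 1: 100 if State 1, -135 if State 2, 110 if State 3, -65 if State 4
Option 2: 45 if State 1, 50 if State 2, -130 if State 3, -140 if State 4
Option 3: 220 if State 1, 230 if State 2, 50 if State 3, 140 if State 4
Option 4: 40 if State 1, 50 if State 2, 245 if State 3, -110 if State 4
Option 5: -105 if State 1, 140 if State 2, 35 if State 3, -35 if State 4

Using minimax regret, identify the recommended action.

Option 3

Column bests: State 1=220, State 2=230, State 3=245, State 4=140.
Option 1 regrets: 120, 365, 135, 205 → max 365
Option 2 regrets: 175, 180, 375, 280 → max 375
Option 3 regrets: 0, 0, 195, 0 → max 195
Option 4 regrets: 180, 180, 0, 250 → max 250
Option 5 regrets: 325, 90, 210, 175 → max 325
Smallest max regret = 195 → Option 3.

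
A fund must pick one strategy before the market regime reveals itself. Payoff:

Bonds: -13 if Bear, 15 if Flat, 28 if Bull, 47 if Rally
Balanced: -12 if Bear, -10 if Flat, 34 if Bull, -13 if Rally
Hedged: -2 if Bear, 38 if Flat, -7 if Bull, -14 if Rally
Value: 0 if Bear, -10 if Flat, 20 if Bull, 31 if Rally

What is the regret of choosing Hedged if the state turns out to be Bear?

2

Best payoff under Bear is 0.
Regret = 0 − (-2) = 2.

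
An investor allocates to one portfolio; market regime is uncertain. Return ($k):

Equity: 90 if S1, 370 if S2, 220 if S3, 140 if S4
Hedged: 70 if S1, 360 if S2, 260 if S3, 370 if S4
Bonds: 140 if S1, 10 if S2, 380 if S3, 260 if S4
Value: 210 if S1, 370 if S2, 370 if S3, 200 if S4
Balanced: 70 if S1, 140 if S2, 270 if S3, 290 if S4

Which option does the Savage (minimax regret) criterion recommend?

Hedged

Column bests: S1=210, S2=370, S3=380, S4=370.
Equity regrets: 120, 0, 160, 230 → max 230
Hedged regrets: 140, 10, 120, 0 → max 140
Bonds regrets: 70, 360, 0, 110 → max 360
Value regrets: 0, 0, 10, 170 → max 170
Balanced regrets: 140, 230, 110, 80 → max 230
Smallest max regret = 140 → Hedged.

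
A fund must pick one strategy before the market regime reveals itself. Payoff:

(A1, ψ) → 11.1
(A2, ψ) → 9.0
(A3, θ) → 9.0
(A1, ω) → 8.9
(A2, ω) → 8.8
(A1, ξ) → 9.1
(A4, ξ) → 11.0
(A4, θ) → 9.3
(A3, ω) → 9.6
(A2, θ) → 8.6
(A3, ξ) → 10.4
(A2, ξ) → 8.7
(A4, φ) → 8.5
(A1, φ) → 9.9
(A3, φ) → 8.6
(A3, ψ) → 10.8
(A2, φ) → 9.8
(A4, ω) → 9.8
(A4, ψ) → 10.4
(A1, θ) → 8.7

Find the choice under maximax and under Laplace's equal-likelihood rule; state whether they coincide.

Row maxima: A1=11.1, A2=9.8, A3=10.8, A4=11.0
Best best-case = 11.1 → A1.
Row averages: A1=9.54, A2=8.98, A3=9.68, A4=9.8
Highest average = 9.8 → A4.

maximax → A1; laplace → A4 (disagree)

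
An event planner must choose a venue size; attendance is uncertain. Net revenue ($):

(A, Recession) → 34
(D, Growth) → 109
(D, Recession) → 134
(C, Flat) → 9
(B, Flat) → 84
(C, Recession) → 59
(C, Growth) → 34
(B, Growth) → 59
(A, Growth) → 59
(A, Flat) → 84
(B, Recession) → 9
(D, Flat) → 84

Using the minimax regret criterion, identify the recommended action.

D

Column bests: Recession=134, Flat=84, Growth=109.
A regrets: 100, 0, 50 → max 100
B regrets: 125, 0, 50 → max 125
C regrets: 75, 75, 75 → max 75
D regrets: 0, 0, 0 → max 0
Smallest max regret = 0 → D.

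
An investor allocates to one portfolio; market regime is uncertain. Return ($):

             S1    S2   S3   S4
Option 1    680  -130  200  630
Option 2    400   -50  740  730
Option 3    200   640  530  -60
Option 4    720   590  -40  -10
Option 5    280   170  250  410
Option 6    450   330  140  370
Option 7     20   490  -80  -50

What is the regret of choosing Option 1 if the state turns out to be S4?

100

Best payoff under S4 is 730.
Regret = 730 − 630 = 100.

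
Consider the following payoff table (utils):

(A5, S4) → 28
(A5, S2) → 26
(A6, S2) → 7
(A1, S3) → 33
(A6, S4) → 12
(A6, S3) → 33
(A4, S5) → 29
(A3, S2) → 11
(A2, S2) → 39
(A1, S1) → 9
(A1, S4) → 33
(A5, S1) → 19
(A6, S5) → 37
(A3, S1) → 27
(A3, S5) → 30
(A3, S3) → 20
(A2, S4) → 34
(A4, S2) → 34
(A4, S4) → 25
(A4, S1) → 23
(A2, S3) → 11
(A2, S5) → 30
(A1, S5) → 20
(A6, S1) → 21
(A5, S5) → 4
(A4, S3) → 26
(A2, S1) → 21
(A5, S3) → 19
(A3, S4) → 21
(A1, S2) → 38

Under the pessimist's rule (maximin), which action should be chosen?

Row minima: A1=9, A2=11, A3=11, A4=23, A5=4, A6=7
Best worst-case = 23 → A4.

A4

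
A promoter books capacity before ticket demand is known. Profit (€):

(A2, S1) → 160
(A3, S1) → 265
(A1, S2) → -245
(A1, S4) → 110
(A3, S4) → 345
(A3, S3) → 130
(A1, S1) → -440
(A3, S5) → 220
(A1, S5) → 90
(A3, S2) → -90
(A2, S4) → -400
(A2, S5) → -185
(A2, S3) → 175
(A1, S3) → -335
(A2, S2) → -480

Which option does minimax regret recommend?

A3

Column bests: S1=265, S2=-90, S3=175, S4=345, S5=220.
A1 regrets: 705, 155, 510, 235, 130 → max 705
A2 regrets: 105, 390, 0, 745, 405 → max 745
A3 regrets: 0, 0, 45, 0, 0 → max 45
Smallest max regret = 45 → A3.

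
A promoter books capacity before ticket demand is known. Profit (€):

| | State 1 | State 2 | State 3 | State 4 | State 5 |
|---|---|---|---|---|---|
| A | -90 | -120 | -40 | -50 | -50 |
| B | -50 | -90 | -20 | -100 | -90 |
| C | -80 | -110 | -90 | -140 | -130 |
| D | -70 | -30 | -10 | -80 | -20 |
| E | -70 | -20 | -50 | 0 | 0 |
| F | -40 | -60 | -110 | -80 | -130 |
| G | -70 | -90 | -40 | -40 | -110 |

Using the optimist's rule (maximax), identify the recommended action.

E

Row maxima: A=-40, B=-20, C=-80, D=-10, E=0, F=-40, G=-40
Best best-case = 0 → E.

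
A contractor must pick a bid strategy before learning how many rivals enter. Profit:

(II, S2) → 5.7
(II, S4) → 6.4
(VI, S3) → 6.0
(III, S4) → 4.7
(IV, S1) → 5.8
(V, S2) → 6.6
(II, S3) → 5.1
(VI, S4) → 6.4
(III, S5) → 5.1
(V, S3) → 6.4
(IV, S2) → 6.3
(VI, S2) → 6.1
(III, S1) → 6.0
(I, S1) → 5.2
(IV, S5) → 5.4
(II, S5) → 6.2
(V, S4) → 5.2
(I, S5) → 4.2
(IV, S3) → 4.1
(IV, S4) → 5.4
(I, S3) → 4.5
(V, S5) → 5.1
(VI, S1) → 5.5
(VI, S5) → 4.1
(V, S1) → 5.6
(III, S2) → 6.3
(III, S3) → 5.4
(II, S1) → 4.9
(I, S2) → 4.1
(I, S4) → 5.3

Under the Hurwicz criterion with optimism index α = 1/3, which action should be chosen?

V

I: 1/3·5.3 + 2/3·4.1 = 4.5
II: 1/3·6.4 + 2/3·4.9 = 5.4
III: 1/3·6.3 + 2/3·4.7 = 157/30
IV: 1/3·6.3 + 2/3·4.1 = 29/6
V: 1/3·6.6 + 2/3·5.1 = 5.6
VI: 1/3·6.4 + 2/3·4.1 = 73/15
Highest Hurwicz score = 5.6 → V.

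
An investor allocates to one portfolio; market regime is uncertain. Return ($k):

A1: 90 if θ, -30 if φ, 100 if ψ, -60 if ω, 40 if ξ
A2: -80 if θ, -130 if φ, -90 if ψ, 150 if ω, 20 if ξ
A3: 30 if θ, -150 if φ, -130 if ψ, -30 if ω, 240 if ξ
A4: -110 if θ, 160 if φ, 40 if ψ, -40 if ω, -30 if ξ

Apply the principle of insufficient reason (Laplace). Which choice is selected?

Row averages: A1=28, A2=-26, A3=-8, A4=4
Highest average = 28 → A1.

A1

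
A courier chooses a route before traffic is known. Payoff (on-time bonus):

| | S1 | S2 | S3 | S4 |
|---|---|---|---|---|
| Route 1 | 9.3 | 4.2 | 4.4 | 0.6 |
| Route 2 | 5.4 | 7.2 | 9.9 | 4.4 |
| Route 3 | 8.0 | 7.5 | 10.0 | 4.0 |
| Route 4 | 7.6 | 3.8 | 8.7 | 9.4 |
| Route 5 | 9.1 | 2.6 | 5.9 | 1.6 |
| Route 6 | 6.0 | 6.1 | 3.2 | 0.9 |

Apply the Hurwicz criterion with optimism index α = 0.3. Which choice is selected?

Route 1: 0.3·9.3 + 0.7·0.6 = 3.21
Route 2: 0.3·9.9 + 0.7·4.4 = 6.05
Route 3: 0.3·10.0 + 0.7·4.0 = 5.8
Route 4: 0.3·9.4 + 0.7·3.8 = 5.48
Route 5: 0.3·9.1 + 0.7·1.6 = 3.85
Route 6: 0.3·6.1 + 0.7·0.9 = 2.46
Highest Hurwicz score = 6.05 → Route 2.

Route 2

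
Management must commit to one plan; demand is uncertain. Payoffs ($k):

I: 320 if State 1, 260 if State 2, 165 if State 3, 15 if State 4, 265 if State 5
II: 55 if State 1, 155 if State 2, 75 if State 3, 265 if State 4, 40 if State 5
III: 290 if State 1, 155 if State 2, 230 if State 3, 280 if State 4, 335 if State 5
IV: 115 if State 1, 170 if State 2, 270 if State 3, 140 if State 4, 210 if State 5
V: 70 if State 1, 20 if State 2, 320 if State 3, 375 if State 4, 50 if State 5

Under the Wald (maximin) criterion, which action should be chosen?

III

Row minima: I=15, II=40, III=155, IV=115, V=20
Best worst-case = 155 → III.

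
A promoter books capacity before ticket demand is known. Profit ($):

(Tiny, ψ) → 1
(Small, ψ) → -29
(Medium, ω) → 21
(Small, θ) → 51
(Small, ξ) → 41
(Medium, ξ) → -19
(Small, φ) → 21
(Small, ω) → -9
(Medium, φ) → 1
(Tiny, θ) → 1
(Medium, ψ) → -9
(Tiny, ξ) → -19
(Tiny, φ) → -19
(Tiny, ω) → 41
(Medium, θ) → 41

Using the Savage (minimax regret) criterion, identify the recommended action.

Column bests: θ=51, φ=21, ψ=1, ω=41, ξ=41.
Tiny regrets: 50, 40, 0, 0, 60 → max 60
Small regrets: 0, 0, 30, 50, 0 → max 50
Medium regrets: 10, 20, 10, 20, 60 → max 60
Smallest max regret = 50 → Small.

Small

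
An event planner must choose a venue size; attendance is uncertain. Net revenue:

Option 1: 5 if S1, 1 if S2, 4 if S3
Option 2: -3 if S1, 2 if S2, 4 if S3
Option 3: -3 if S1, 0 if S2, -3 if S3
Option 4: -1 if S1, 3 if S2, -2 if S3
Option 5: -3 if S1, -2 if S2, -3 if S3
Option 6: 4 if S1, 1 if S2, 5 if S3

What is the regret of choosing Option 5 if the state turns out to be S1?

8

Best payoff under S1 is 5.
Regret = 5 − (-3) = 8.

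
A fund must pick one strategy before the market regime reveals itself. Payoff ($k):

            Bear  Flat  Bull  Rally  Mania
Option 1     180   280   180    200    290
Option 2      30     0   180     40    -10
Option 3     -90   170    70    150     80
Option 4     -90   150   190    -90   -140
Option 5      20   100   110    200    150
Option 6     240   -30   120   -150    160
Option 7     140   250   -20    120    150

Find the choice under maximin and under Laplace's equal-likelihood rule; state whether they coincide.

Row minima: Option 1=180, Option 2=-10, Option 3=-90, Option 4=-140, Option 5=20, Option 6=-150, Option 7=-20
Best worst-case = 180 → Option 1.
Row averages: Option 1=226, Option 2=48, Option 3=76, Option 4=4, Option 5=116, Option 6=68, Option 7=128
Highest average = 226 → Option 1.

maximin → Option 1; laplace → Option 1 (agree)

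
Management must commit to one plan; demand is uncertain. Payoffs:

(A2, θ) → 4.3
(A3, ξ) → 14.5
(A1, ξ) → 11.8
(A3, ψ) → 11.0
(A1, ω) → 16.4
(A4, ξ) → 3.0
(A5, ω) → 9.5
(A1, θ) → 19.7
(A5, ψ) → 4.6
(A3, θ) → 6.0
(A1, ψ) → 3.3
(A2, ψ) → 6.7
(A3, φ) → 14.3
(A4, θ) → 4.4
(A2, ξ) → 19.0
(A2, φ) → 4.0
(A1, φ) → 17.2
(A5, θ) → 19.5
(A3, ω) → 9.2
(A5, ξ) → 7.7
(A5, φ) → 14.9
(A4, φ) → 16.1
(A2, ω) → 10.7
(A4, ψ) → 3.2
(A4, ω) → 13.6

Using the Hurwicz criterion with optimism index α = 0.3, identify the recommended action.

A5

A1: 0.3·19.7 + 0.7·3.3 = 8.22
A2: 0.3·19.0 + 0.7·4.0 = 8.5
A3: 0.3·14.5 + 0.7·6.0 = 8.55
A4: 0.3·16.1 + 0.7·3.0 = 6.93
A5: 0.3·19.5 + 0.7·4.6 = 9.07
Highest Hurwicz score = 9.07 → A5.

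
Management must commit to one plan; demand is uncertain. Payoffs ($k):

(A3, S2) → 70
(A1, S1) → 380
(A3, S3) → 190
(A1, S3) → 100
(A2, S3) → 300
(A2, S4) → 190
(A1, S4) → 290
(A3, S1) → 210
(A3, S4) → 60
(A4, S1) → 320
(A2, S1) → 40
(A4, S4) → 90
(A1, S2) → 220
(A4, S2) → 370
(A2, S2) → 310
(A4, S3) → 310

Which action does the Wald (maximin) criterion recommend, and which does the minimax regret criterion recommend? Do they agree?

maximin → A1; minimax regret → A4 (disagree)

Row minima: A1=100, A2=40, A3=60, A4=90
Best worst-case = 100 → A1.
Column bests: S1=380, S2=370, S3=310, S4=290.
A1 regrets: 0, 150, 210, 0 → max 210
A2 regrets: 340, 60, 10, 100 → max 340
A3 regrets: 170, 300, 120, 230 → max 300
A4 regrets: 60, 0, 0, 200 → max 200
Smallest max regret = 200 → A4.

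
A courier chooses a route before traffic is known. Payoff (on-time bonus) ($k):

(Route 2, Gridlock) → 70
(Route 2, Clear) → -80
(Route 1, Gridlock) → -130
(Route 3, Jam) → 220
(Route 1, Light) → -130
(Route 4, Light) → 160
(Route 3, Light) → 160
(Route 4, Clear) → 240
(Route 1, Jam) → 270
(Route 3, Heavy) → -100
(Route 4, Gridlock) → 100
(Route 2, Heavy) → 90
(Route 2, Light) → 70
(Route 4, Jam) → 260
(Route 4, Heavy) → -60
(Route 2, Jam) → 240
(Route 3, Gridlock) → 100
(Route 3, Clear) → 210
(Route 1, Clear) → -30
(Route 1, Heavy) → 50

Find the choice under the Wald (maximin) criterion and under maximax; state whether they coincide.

Row minima: Route 1=-130, Route 2=-80, Route 3=-100, Route 4=-60
Best worst-case = -60 → Route 4.
Row maxima: Route 1=270, Route 2=240, Route 3=220, Route 4=260
Best best-case = 270 → Route 1.

maximin → Route 4; maximax → Route 1 (disagree)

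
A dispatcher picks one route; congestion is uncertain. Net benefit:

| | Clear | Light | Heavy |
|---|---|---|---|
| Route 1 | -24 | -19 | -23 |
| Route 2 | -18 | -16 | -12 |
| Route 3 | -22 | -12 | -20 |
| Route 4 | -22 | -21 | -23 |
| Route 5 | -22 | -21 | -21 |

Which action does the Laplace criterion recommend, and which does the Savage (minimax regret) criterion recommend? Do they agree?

Row averages: Route 1=-22, Route 2=-46/3, Route 3=-18, Route 4=-22, Route 5=-64/3
Highest average = -46/3 → Route 2.
Column bests: Clear=-18, Light=-12, Heavy=-12.
Route 1 regrets: 6, 7, 11 → max 11
Route 2 regrets: 0, 4, 0 → max 4
Route 3 regrets: 4, 0, 8 → max 8
Route 4 regrets: 4, 9, 11 → max 11
Route 5 regrets: 4, 9, 9 → max 9
Smallest max regret = 4 → Route 2.

laplace → Route 2; minimax regret → Route 2 (agree)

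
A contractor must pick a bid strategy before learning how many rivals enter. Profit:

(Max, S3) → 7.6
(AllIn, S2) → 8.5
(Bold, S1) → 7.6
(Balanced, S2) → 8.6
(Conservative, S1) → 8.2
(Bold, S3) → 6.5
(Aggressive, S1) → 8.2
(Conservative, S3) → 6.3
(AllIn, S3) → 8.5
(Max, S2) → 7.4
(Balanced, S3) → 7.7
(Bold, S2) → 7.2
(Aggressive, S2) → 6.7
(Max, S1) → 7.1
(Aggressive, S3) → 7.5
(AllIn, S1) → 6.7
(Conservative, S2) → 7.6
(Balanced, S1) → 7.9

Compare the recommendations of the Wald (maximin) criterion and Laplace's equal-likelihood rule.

Row minima: Conservative=6.3, Balanced=7.7, Aggressive=6.7, Bold=6.5, AllIn=6.7, Max=7.1
Best worst-case = 7.7 → Balanced.
Row averages: Conservative=221/30, Balanced=121/15, Aggressive=112/15, Bold=7.1, AllIn=7.9, Max=221/30
Highest average = 121/15 → Balanced.

maximin → Balanced; laplace → Balanced (agree)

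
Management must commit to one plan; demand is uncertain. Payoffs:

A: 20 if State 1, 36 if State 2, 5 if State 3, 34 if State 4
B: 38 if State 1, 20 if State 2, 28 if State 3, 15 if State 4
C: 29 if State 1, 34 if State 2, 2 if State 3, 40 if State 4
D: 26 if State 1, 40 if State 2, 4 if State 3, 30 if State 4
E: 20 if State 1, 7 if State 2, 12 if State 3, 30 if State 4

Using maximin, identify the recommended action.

Row minima: A=5, B=15, C=2, D=4, E=7
Best worst-case = 15 → B.

B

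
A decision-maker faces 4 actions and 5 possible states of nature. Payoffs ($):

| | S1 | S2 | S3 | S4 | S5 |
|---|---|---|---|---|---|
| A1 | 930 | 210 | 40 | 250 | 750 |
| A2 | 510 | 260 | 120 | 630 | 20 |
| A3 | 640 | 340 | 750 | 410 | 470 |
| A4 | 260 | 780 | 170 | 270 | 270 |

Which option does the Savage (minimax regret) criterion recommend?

Column bests: S1=930, S2=780, S3=750, S4=630, S5=750.
A1 regrets: 0, 570, 710, 380, 0 → max 710
A2 regrets: 420, 520, 630, 0, 730 → max 730
A3 regrets: 290, 440, 0, 220, 280 → max 440
A4 regrets: 670, 0, 580, 360, 480 → max 670
Smallest max regret = 440 → A3.

A3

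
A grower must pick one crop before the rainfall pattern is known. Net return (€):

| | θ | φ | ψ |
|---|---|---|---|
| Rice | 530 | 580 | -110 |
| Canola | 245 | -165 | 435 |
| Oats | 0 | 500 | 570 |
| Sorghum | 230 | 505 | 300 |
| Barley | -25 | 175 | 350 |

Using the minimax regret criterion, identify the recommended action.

Sorghum

Column bests: θ=530, φ=580, ψ=570.
Rice regrets: 0, 0, 680 → max 680
Canola regrets: 285, 745, 135 → max 745
Oats regrets: 530, 80, 0 → max 530
Sorghum regrets: 300, 75, 270 → max 300
Barley regrets: 555, 405, 220 → max 555
Smallest max regret = 300 → Sorghum.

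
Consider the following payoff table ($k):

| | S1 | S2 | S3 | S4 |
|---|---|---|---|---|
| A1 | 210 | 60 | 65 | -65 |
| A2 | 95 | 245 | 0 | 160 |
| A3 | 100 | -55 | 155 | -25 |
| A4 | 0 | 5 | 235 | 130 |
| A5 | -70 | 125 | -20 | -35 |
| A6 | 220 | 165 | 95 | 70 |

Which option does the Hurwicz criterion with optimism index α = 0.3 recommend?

A1: 0.3·210 + 0.7·(-65) = 17.5
A2: 0.3·245 + 0.7·0 = 73.5
A3: 0.3·155 + 0.7·(-55) = 8
A4: 0.3·235 + 0.7·0 = 70.5
A5: 0.3·125 + 0.7·(-70) = -11.5
A6: 0.3·220 + 0.7·70 = 115
Highest Hurwicz score = 115 → A6.

A6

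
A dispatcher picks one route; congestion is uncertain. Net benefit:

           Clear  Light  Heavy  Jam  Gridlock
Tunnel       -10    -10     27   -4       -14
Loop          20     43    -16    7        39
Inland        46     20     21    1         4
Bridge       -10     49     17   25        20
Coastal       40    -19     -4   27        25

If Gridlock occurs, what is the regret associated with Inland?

35

Best payoff under Gridlock is 39.
Regret = 39 − 4 = 35.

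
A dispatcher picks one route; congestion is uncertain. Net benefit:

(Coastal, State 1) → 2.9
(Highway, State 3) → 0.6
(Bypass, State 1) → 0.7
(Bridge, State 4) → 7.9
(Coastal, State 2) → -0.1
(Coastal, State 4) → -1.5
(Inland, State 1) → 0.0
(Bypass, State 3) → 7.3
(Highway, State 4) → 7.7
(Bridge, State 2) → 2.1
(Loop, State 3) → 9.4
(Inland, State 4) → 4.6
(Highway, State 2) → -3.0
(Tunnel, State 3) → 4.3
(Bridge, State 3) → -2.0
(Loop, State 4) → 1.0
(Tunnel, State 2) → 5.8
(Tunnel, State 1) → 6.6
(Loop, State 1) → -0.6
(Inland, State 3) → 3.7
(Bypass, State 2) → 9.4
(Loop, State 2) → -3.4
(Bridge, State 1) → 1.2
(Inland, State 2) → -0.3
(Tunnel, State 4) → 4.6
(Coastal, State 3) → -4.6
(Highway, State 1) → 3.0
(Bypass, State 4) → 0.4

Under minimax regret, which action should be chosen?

Column bests: State 1=6.6, State 2=9.4, State 3=9.4, State 4=7.9.
Loop regrets: 7.2, 12.8, 0.0, 6.9 → max 12.8
Highway regrets: 3.6, 12.4, 8.8, 0.2 → max 12.4
Coastal regrets: 3.7, 9.5, 14.0, 9.4 → max 14.0
Inland regrets: 6.6, 9.7, 5.7, 3.3 → max 9.7
Bridge regrets: 5.4, 7.3, 11.4, 0.0 → max 11.4
Tunnel regrets: 0.0, 3.6, 5.1, 3.3 → max 5.1
Bypass regrets: 5.9, 0.0, 2.1, 7.5 → max 7.5
Smallest max regret = 5.1 → Tunnel.

Tunnel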